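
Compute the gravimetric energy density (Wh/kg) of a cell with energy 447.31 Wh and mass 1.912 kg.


Specific energy = 447.31 Wh / 1.912 kg = 233.9 Wh/kg

233.9 Wh/kg


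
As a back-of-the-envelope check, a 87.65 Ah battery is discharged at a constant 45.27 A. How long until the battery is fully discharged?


t = capacity / current = 87.65 / 45.27 = 1.936 hr

1.936 hr


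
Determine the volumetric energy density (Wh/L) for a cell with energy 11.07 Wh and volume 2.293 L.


Volumetric ED = 11.07 Wh / 2.293 L = 4.828 Wh/L

4.828 Wh/L


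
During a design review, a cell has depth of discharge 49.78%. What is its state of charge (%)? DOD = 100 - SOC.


SOC = 100 - DOD = 100 - 49.78 = 50.22%

50.22%


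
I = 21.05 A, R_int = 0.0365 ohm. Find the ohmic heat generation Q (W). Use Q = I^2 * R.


Q = I^2 * R = 21.05^2 * 0.0365 = 16.17 W

16.17 W


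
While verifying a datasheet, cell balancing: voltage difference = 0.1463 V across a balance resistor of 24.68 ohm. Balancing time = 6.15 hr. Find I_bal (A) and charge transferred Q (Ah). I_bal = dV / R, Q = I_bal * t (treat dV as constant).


I_bal = dV / R = 0.1463 / 24.68 = 0.0059279 A
Q = I_bal * t = 0.0059279 * 6.15 = 0.03646 Ah

I=0.0059279 A, Q=0.03646 Ah


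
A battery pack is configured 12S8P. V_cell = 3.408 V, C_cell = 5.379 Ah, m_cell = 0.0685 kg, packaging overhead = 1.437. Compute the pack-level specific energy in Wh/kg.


Step 1: V_pack = 12 * 3.408 = 40.896 V
Step 2: C_pack = 8 * 5.379 = 43.032 Ah
Step 3: E_pack = V_pack * C_pack = 40.896 * 43.032 = 1759.8 Wh
Step 4: m_pack = 12 * 8 * 0.0685 * 1.437 = 9.4497 kg
Step 5: ED = E_pack / m_pack = 1759.8 / 9.4497 = 186.2 Wh/kg

186.2 Wh/kg


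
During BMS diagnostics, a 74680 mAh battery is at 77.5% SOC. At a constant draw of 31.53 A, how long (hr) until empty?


Convert: C_total = 74680 mAh = 74.68 Ah
Step 1: remaining = SOC/100 * C_total = 77.5/100 * 74.68 = 57.877 Ah
Step 2: t = remaining / I = 57.877 / 31.53 = 1.836 hr

1.836 hr


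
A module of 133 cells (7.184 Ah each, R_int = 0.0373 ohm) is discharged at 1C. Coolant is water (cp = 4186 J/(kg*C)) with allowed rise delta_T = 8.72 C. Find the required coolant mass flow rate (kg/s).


Step 1: I = 1 * 7.184 = 7.184 A
Step 2: Q_cell = I^2 * R = 7.184^2 * 0.0373 = 1.925 W
Step 3: Q_total = 133 * 1.925 = 256.03 W
Step 4: m_dot = Q_total / (cp * dT) = 256.03 / (4186 * 8.72) = 0.007014 kg/s

0.007014 kg/s


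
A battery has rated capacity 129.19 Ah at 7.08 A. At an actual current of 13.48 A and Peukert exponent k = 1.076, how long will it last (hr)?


Step 1: t_rated = C / I_rated = 129.19 / 7.08 = 18.247 hr
Step 2: ratio = 7.08 / 13.48 = 0.52522
Step 3: ratio^k = 0.52522^1.076 = 0.50013
Step 4: t = t_rated * ratio^k = 18.247 * 0.50013 = 9.126 hr

9.126 hr


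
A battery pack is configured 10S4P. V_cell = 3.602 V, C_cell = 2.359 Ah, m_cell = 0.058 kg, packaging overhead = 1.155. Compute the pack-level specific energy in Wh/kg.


Step 1: V_pack = 10 * 3.602 = 36.02 V
Step 2: C_pack = 4 * 2.359 = 9.436 Ah
Step 3: E_pack = V_pack * C_pack = 36.02 * 9.436 = 339.88 Wh
Step 4: m_pack = 10 * 4 * 0.058 * 1.155 = 2.6796 kg
Step 5: ED = E_pack / m_pack = 339.88 / 2.6796 = 126.8 Wh/kg

126.8 Wh/kg


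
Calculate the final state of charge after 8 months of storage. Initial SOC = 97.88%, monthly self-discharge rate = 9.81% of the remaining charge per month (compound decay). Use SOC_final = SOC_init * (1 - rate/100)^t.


decay = (1 - 9.81/100)^8 = 0.43779
SOC_final = 97.88 * 0.43779 = 42.85%

42.85%


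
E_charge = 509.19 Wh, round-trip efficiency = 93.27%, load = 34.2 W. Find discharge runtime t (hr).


Step 1: E_discharge = eta/100 * E_charge = 93.27/100 * 509.19 = 474.92 Wh
Step 2: t = E_discharge / P = 474.92 / 34.2 = 13.89 hr

13.89 hr


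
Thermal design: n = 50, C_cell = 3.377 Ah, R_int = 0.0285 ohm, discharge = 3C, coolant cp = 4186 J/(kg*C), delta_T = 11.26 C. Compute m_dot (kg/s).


Step 1: I = 3 * 3.377 = 10.131 A
Step 2: Q_cell = I^2 * R = 10.131^2 * 0.0285 = 2.9252 W
Step 3: Q_total = 50 * 2.9252 = 146.26 W
Step 4: m_dot = Q_total / (cp * dT) = 146.26 / (4186 * 11.26) = 0.003103 kg/s

0.003103 kg/s


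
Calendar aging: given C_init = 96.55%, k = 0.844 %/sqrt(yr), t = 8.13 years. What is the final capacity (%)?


Step 1: sqrt(8.13 yr) = 2.8513
Step 2: drop = 0.844 * 2.8513 = 2.4065
Step 3: C_final = 96.55 - 2.4065 = 94.14%

94.14%


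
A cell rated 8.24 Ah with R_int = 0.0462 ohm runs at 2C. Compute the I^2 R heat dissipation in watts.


Step 1: I = C_rate * capacity = 2 * 8.24 = 16.48 A
Step 2: Q = I^2 * R = 16.48^2 * 0.0462 = 271.59 * 0.0462 = 12.55 W

12.55 W


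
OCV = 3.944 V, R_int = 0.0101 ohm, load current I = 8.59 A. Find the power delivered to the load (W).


Step 1: V_terminal = OCV - I*R = 3.944 - 8.59 * 0.0101 = 3.8572 V
Step 2: P_out = V_terminal * I = 3.8572 * 8.59 = 33.13 W

33.13 W


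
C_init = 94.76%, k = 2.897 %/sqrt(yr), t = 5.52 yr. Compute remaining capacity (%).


Step 1: sqrt(5.52 yr) = 2.3495
Step 2: drop = 2.897 * 2.3495 = 6.8065
Step 3: C_final = 94.76 - 6.8065 = 87.95%

87.95%


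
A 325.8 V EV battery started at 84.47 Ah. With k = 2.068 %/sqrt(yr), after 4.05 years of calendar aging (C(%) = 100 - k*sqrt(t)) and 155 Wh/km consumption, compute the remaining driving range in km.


Step 1: capacity retention = 100 - 2.068 * sqrt(4.05) = 100 - 2.068 * 2.0125 = 95.838%
Step 2: C_now = 84.47 * 95.838/100 = 80.954 Ah
Step 3: E_pack = V * C_now = 325.8 * 80.954 = 26375 Wh
Step 4: range = E_pack / consumption = 26375 / 155 = 170.2 km

170.2 km


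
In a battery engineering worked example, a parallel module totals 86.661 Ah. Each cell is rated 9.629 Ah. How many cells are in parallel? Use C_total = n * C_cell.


n = C_total / C_cell = 86.661 / 9.629 = 9

9


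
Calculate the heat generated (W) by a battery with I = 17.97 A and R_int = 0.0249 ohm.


I^2 = 322.92
Q = 322.92 * 0.0249 = 8.041 W

8.041 W


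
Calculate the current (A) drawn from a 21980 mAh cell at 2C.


Convert: capacity = 21980 mAh = 21.98 Ah
At 2C: I = 2 * 21.98 Ah = 43.96 A

43.96 A


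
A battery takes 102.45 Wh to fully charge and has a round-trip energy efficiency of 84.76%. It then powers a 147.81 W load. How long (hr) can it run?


Step 1: E_discharge = eta/100 * E_charge = 84.76/100 * 102.45 = 86.837 Wh
Step 2: t = E_discharge / P = 86.837 / 147.81 = 0.5875 hr

0.5875 hr


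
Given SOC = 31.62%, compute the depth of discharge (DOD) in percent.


DOD = 100 - SOC = 100 - 31.62 = 68.38%

68.38%


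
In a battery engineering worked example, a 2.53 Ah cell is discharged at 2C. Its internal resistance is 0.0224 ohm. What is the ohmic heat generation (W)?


Step 1: I = C_rate * capacity = 2 * 2.53 = 5.06 A
Step 2: Q = I^2 * R = 5.06^2 * 0.0224 = 25.604 * 0.0224 = 0.5735 W

0.5735 W


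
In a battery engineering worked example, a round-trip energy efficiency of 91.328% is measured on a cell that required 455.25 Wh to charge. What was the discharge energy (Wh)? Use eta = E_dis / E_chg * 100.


E_dis = eta/100 * E_chg = 91.328/100 * 455.25 = 415.8 Wh

415.8 Wh


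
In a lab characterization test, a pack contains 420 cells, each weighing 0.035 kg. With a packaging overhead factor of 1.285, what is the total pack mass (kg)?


m_pack = n * m_cell * overhead = 420 * 0.035 * 1.285 = 18.89 kg

18.89 kg


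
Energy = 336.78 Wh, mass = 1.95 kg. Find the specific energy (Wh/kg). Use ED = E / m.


ED = E / m = 336.78 / 1.95 = 172.7 Wh/kg

172.7 Wh/kg


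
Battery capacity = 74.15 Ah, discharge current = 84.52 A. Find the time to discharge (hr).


Runtime = 74.15 Ah / 84.52 A = 0.8773 hr

0.8773 hr


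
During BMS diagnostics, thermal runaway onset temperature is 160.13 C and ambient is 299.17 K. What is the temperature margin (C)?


Convert: T_ambient = 299.17 K = 26.02 C
margin = 160.13 - 26.02 = 134.11 C

134.11 C


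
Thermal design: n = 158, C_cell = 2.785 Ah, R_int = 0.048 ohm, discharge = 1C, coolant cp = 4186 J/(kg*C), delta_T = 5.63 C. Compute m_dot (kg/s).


Step 1: I = 1 * 2.785 = 2.785 A
Step 2: Q_cell = I^2 * R = 2.785^2 * 0.048 = 0.3723 W
Step 3: Q_total = 158 * 0.3723 = 58.823 W
Step 4: m_dot = Q_total / (cp * dT) = 58.823 / (4186 * 5.63) = 0.002496 kg/s

0.002496 kg/s


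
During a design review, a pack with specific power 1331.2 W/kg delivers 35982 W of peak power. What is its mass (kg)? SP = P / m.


m = P / SP = 35982 / 1331.2 = 27.03 kg

27.03 kg


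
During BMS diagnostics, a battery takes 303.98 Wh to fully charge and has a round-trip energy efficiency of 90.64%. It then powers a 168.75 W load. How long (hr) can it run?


Step 1: E_discharge = eta/100 * E_charge = 90.64/100 * 303.98 = 275.53 Wh
Step 2: t = E_discharge / P = 275.53 / 168.75 = 1.633 hr

1.633 hr


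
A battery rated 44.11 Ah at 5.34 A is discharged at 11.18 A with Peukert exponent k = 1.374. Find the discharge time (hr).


t_rated = C / I_rated = 44.11 / 5.34 = 8.2603 hr
(I_rated/I)^k = (0.47764)^1.374 = 0.36231
t = t_rated * (I_rated/I)^k = 8.2603 * 0.36231 = 2.993 hr

2.993 hr


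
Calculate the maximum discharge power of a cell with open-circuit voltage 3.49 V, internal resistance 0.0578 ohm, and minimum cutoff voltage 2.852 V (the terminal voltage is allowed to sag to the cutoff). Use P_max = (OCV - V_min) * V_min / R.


dV = OCV - V_min = 0.638 V (so I_max = dV / R)
P_max = dV * V_min / R = 0.638 * 2.852 / 0.0578 = 31.48 W

31.48 W


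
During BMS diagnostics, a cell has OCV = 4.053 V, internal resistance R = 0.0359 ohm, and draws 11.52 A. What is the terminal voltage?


V = OCV - I*R = 4.053 - 11.52 * 0.0359 = 3.639 V

3.639 V


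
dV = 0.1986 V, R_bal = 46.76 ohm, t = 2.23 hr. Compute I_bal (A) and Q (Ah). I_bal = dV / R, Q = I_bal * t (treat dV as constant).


First, Ohm's law: I_bal = 0.1986 V / 46.76 ohm = 0.0042472 A
Then Q = I * t = 0.0042472 A * 2.23 hr = 0.009471 Ah

I=0.0042472 A, Q=0.009471 Ah


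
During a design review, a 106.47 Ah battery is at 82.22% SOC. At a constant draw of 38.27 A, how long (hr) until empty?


Step 1: remaining = SOC/100 * C_total = 82.22/100 * 106.47 = 87.54 Ah
Step 2: t = remaining / I = 87.54 / 38.27 = 2.287 hr

2.287 hr


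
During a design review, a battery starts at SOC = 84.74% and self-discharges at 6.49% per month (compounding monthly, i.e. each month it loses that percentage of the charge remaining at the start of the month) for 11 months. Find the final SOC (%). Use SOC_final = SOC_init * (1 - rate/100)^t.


Monthly retention factor = 1 - 6.49/100 = 0.9351
Over 11 months: factor^11 = 0.47801
SOC_final = 84.74 * 0.47801 = 40.51%

40.51%


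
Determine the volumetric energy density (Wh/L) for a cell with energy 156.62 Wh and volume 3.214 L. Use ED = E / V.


Volumetric ED = 156.62 Wh / 3.214 L = 48.73 Wh/L

48.73 Wh/L


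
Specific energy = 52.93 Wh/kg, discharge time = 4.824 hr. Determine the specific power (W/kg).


P_specific = E / t = 52.93 / 4.824 = 10.97 W/kg

10.97 W/kg


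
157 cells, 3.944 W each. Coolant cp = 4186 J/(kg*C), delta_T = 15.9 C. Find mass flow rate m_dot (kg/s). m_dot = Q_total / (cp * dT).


Step 1: Total heat Q = 157 * 3.944 W = 619.21 W
Step 2: denom = cp * dT = 4186 * 15.9 = 66557
Step 3: m_dot = 619.21 / 66557 = 0.009303 kg/s

0.009303 kg/s


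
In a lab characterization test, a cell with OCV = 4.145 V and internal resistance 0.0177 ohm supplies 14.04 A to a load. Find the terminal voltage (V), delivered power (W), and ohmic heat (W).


Step 1: V_terminal = OCV - I*R = 4.145 - 14.04 * 0.0177 = 3.8965 V
Step 2: P_out = V_terminal * I = 3.8965 * 14.04 = 54.71 W
Step 3: Q = I^2 * R = 14.04^2 * 0.0177 = 3.489 W

V=3.8965 V, P=54.71 W, Q=3.489 W


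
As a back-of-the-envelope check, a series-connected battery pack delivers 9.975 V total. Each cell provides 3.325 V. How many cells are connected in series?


Rearranging: n = V_pack / V_cell = 9.975 / 3.325 = 3 cells

3


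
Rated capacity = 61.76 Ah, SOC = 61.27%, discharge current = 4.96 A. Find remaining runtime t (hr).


Step 1: remaining = SOC/100 * C_total = 61.27/100 * 61.76 = 37.84 Ah
Step 2: t = remaining / I = 37.84 / 4.96 = 7.629 hr

7.629 hr


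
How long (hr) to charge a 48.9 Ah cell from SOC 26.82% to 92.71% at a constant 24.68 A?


Step 1: dSOC = 92.71% - 26.82% = 65.89%
Step 2: delta_Ah = 48.9 * 65.89 / 100 = 32.22 Ah
Step 3: t = 32.22 / 24.68 = 1.306 hr

1.306 hr


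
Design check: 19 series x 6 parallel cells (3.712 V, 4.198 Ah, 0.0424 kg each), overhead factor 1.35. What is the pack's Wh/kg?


Step 1: V_pack = 19 * 3.712 = 70.528 V
Step 2: C_pack = 6 * 4.198 = 25.188 Ah
Step 3: E_pack = V_pack * C_pack = 70.528 * 25.188 = 1776.5 Wh
Step 4: m_pack = 19 * 6 * 0.0424 * 1.35 = 6.5254 kg
Step 5: ED = E_pack / m_pack = 1776.5 / 6.5254 = 272.2 Wh/kg

272.2 Wh/kg


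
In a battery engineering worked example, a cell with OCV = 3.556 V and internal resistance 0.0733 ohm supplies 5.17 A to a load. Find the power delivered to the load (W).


Step 1: V_terminal = OCV - I*R = 3.556 - 5.17 * 0.0733 = 3.177 V
Step 2: P_out = V_terminal * I = 3.177 * 5.17 = 16.43 W

16.43 W


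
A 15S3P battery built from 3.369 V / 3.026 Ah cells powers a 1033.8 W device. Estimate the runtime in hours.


Step 1: E_pack = Ns * V_cell * Np * C_cell = 15 * 3.369 * 3 * 3.026 = 458.76 Wh
Step 2: t = E_pack / P = 458.76 / 1033.8 = 0.4438 hr

0.4438 hr


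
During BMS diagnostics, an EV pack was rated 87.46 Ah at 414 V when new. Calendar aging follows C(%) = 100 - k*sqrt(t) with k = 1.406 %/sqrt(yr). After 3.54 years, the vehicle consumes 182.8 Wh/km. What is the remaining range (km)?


Step 1: capacity retention = 100 - 1.406 * sqrt(3.54) = 100 - 1.406 * 1.8815 = 97.355%
Step 2: C_now = 87.46 * 97.355/100 = 85.147 Ah
Step 3: E_pack = V * C_now = 414 * 85.147 = 35251 Wh
Step 4: range = E_pack / consumption = 35251 / 182.8 = 192.8 km

192.8 km


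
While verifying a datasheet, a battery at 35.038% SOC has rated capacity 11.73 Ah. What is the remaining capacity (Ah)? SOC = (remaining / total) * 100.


remaining = SOC / 100 * total = 35.038 / 100 * 11.73 = 4.110 Ah

4.110 Ah


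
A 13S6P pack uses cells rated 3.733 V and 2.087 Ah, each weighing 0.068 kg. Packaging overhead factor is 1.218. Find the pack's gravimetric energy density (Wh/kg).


Step 1: V_pack = 13 * 3.733 = 48.529 V
Step 2: C_pack = 6 * 2.087 = 12.522 Ah
Step 3: E_pack = V_pack * C_pack = 48.529 * 12.522 = 607.68 Wh
Step 4: m_pack = 13 * 6 * 0.068 * 1.218 = 6.4603 kg
Step 5: ED = E_pack / m_pack = 607.68 / 6.4603 = 94.06 Wh/kg

94.06 Wh/kg


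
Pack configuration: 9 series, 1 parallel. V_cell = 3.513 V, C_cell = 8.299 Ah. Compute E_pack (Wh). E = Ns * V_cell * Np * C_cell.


V_pack = 9 * 3.513 = 31.617 V
C_pack = 1 * 8.299 = 8.299 Ah
E = V_pack * C_pack = 31.617 * 8.299 = 262.4 Wh

262.4 Wh


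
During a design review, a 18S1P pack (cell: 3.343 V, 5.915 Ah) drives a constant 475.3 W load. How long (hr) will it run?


Step 1: E_pack = Ns * V_cell * Np * C_cell = 18 * 3.343 * 1 * 5.915 = 355.93 Wh
Step 2: t = E_pack / P = 355.93 / 475.3 = 0.7489 hr

0.7489 hr


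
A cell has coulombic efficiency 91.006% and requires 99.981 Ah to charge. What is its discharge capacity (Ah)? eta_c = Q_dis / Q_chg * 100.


Q_dis = eta/100 * Q_chg = 91.006/100 * 99.981 = 90.99 Ah

90.99 Ah


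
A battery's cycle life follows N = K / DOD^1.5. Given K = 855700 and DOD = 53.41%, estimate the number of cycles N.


Step 1: DOD^1.5 = 53.41^1.5 = 390.33
Step 2: N = 855700 / 390.33 = 2192 cycles

2192 cycles


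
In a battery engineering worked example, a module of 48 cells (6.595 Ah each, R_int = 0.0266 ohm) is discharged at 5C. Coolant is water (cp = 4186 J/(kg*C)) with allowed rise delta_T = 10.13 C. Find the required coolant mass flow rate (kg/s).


Step 1: I = 5 * 6.595 = 32.975 A
Step 2: Q_cell = I^2 * R = 32.975^2 * 0.0266 = 28.924 W
Step 3: Q_total = 48 * 28.924 = 1388.4 W
Step 4: m_dot = Q_total / (cp * dT) = 1388.4 / (4186 * 10.13) = 0.03274 kg/s

0.03274 kg/s


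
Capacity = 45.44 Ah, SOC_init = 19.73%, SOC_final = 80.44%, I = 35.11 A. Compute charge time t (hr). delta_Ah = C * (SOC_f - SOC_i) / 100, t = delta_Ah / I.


delta_Ah = 45.44 * (80.44 - 19.73) / 100 = 27.587 Ah
t = delta_Ah / I = 27.587 / 35.11 = 0.7857 hr

0.7857 hr


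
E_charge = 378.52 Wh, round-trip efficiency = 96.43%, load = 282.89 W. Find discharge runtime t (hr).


Step 1: E_discharge = eta/100 * E_charge = 96.43/100 * 378.52 = 365.01 Wh
Step 2: t = E_discharge / P = 365.01 / 282.89 = 1.290 hr

1.290 hr


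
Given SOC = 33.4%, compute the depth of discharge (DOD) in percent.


Complement of SOC: DOD = 100% - 33.4% = 66.6%

66.6%


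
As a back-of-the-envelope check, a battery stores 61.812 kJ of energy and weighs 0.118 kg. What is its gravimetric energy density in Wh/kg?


Convert: E = 61.812 kJ = 17.17 Wh
ED = E / m = 17.17 / 0.118 = 145.5 Wh/kg

145.5 Wh/kg


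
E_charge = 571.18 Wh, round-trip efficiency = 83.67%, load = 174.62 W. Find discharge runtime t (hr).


Step 1: E_discharge = eta/100 * E_charge = 83.67/100 * 571.18 = 477.91 Wh
Step 2: t = E_discharge / P = 477.91 / 174.62 = 2.737 hr

2.737 hr


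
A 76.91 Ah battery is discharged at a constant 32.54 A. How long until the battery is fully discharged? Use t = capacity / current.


Runtime = 76.91 Ah / 32.54 A = 2.364 hr

2.364 hr


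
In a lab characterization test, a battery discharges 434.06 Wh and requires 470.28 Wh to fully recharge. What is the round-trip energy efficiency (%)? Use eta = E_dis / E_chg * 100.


Round-trip efficiency = 434.06/470.28 * 100% = 92.30%

92.30%


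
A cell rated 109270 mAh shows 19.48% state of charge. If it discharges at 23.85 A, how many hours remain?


Convert: C_total = 109270 mAh = 109.27 Ah
Step 1: remaining = SOC/100 * C_total = 19.48/100 * 109.27 = 21.286 Ah
Step 2: t = remaining / I = 21.286 / 23.85 = 0.8925 hr

0.8925 hr


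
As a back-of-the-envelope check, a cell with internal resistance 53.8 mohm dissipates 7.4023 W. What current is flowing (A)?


Convert: R = 53.8 mohm = 0.0538 ohm
I = sqrt(Q / R) = sqrt(7.4023 / 0.0538) = sqrt(137.59) = 11.73 A

11.73 A


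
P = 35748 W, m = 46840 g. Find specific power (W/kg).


Convert: m = 46840 g = 46.84 kg
SP = P / m = 35748 / 46.84 = 763.2 W/kg

763.2 W/kg


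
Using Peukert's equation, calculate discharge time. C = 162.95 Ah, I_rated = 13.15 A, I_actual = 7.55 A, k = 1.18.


t_rated = C / I_rated = 162.95 / 13.15 = 12.392 hr
(I_rated/I)^k = (1.7417)^1.18 = 1.9246
t = t_rated * (I_rated/I)^k = 12.392 * 1.9246 = 23.85 hr

23.85 hr


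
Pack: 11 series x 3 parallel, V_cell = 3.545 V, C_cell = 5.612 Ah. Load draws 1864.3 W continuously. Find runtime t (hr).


Step 1: E_pack = Ns * V_cell * Np * C_cell = 11 * 3.545 * 3 * 5.612 = 656.52 Wh
Step 2: t = E_pack / P = 656.52 / 1864.3 = 0.3522 hr

0.3522 hr


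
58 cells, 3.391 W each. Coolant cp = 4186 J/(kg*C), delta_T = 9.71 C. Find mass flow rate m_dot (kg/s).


Step 1: Total heat Q = 58 * 3.391 W = 196.68 W
Step 2: denom = cp * dT = 4186 * 9.71 = 40646
Step 3: m_dot = 196.68 / 40646 = 0.004839 kg/s

0.004839 kg/s


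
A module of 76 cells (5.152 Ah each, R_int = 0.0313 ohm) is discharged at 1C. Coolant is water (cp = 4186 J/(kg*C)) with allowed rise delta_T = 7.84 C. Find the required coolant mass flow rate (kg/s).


Step 1: I = 1 * 5.152 = 5.152 A
Step 2: Q_cell = I^2 * R = 5.152^2 * 0.0313 = 0.8308 W
Step 3: Q_total = 76 * 0.8308 = 63.141 W
Step 4: m_dot = Q_total / (cp * dT) = 63.141 / (4186 * 7.84) = 0.001924 kg/s

0.001924 kg/s


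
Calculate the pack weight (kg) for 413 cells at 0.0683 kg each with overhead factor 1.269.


m_pack = n * m_cell * overhead = 413 * 0.0683 * 1.269 = 35.80 kg

35.80 kg


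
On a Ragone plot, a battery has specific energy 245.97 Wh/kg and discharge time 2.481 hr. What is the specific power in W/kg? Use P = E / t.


P_specific = E / t = 245.97 / 2.481 = 99.14 W/kg

99.14 W/kg


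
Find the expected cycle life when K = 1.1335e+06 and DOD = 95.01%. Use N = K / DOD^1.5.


Step 1: DOD^1.5 = 95.01^1.5 = 926.09
Step 2: N = 1.1335e+06 / 926.09 = 1224 cycles

1224 cycles


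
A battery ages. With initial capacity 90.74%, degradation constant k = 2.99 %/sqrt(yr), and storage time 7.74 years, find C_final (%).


Step 1: sqrt(7.74 yr) = 2.7821
Step 2: drop = 2.99 * 2.7821 = 8.3185
Step 3: C_final = 90.74 - 8.3185 = 82.42%

82.42%


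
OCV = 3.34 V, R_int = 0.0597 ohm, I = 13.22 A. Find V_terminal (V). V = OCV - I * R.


IR drop = 13.22 * 0.0597 = 0.78923 V
V = 3.34 - 0.78923 = 2.551 V

2.551 V


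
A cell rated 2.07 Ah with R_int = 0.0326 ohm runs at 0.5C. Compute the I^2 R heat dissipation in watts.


Step 1: I = C_rate * capacity = 0.5 * 2.07 = 1.035 A
Step 2: Q = I^2 * R = 1.035^2 * 0.0326 = 1.0712 * 0.0326 = 0.03492 W

0.03492 W


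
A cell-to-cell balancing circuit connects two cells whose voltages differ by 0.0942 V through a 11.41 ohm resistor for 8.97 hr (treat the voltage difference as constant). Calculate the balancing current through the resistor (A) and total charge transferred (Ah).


I_bal = dV / R = 0.0942 / 11.41 = 0.0082559 A
Q = I_bal * t = 0.0082559 * 8.97 = 0.07406 Ah

I=0.0082559 A, Q=0.07406 Ah


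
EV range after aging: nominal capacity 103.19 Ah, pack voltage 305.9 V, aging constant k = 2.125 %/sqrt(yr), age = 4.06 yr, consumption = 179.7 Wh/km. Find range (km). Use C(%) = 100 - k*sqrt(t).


Step 1: capacity retention = 100 - 2.125 * sqrt(4.06) = 100 - 2.125 * 2.0149 = 95.718%
Step 2: C_now = 103.19 * 95.718/100 = 98.771 Ah
Step 3: E_pack = V * C_now = 305.9 * 98.771 = 30214 Wh
Step 4: range = E_pack / consumption = 30214 / 179.7 = 168.1 km

168.1 km


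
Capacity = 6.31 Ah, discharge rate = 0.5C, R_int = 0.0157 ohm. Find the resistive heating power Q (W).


Step 1: I = C_rate * capacity = 0.5 * 6.31 = 3.155 A
Step 2: Q = I^2 * R = 3.155^2 * 0.0157 = 9.954 * 0.0157 = 0.1563 W

0.1563 W


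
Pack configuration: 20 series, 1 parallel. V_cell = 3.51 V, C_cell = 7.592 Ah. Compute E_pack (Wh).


E = Ns * Vcell * Np * Ccell = 20 * 3.51 * 1 * 7.592 = 533.0 Wh

533.0 Wh


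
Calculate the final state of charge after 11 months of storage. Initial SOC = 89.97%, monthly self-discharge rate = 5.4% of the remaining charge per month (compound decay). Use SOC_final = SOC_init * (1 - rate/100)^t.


Monthly retention factor = 1 - 5.4/100 = 0.946
Over 11 months: factor^11 = 0.543
SOC_final = 89.97 * 0.543 = 48.85%

48.85%


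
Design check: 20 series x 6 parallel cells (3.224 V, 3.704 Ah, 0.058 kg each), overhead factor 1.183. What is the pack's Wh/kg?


Step 1: V_pack = 20 * 3.224 = 64.48 V
Step 2: C_pack = 6 * 3.704 = 22.224 Ah
Step 3: E_pack = V_pack * C_pack = 64.48 * 22.224 = 1433 Wh
Step 4: m_pack = 20 * 6 * 0.058 * 1.183 = 8.2337 kg
Step 5: ED = E_pack / m_pack = 1433 / 8.2337 = 174.0 Wh/kg

174.0 Wh/kg


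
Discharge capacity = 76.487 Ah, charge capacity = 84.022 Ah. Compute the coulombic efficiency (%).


Coulombic efficiency = 76.487/84.022 * 100% = 91.03%

91.03%


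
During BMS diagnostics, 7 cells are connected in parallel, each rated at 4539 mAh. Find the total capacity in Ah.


Convert: C_cell = 4539 mAh = 4.539 Ah
C_total = 7 * 4.539 = 31.773 Ah

31.773 Ah


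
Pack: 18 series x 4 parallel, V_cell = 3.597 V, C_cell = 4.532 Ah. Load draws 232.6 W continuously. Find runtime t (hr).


Step 1: E_pack = Ns * V_cell * Np * C_cell = 18 * 3.597 * 4 * 4.532 = 1173.7 Wh
Step 2: t = E_pack / P = 1173.7 / 232.6 = 5.046 hr

5.046 hr


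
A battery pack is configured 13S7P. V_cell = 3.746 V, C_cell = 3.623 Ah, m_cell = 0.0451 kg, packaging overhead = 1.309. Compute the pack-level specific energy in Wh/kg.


Step 1: V_pack = 13 * 3.746 = 48.698 V
Step 2: C_pack = 7 * 3.623 = 25.361 Ah
Step 3: E_pack = V_pack * C_pack = 48.698 * 25.361 = 1235 Wh
Step 4: m_pack = 13 * 7 * 0.0451 * 1.309 = 5.3723 kg
Step 5: ED = E_pack / m_pack = 1235 / 5.3723 = 229.9 Wh/kg

229.9 Wh/kg


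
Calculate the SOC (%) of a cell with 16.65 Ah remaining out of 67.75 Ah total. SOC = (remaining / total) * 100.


SOC% = 16.65 / 67.75 * 100 = 24.58%

24.58%


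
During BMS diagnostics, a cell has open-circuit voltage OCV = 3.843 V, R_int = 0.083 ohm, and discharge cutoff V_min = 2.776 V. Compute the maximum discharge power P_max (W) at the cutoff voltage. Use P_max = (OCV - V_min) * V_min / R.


dV = OCV - V_min = 1.067 V (so I_max = dV / R)
P_max = dV * V_min / R = 1.067 * 2.776 / 0.083 = 35.69 W

35.69 W


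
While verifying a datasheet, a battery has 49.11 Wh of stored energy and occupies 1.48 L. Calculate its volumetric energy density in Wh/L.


ED = E / V = 49.11 / 1.48 = 33.18 Wh/L

33.18 Wh/L


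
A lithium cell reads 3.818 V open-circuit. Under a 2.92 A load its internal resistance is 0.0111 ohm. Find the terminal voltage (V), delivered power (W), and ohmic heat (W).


Step 1: V_terminal = OCV - I*R = 3.818 - 2.92 * 0.0111 = 3.7856 V
Step 2: P_out = V_terminal * I = 3.7856 * 2.92 = 11.05 W
Step 3: Q = I^2 * R = 2.92^2 * 0.0111 = 0.09464 W

V=3.7856 V, P=11.05 W, Q=0.09464 W


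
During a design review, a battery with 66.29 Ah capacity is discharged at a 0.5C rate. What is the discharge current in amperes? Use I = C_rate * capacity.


At 0.5C: I = 0.5 * 66.29 Ah = 33.145 A

33.145 A


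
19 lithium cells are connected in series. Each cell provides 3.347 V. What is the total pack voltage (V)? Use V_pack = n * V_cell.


V_pack = n * V_cell = 19 * 3.347 = 63.593 V

63.593 V


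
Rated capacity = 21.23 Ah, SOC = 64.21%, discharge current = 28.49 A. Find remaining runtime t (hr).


Step 1: remaining = SOC/100 * C_total = 64.21/100 * 21.23 = 13.632 Ah
Step 2: t = remaining / I = 13.632 / 28.49 = 0.4785 hr

0.4785 hr


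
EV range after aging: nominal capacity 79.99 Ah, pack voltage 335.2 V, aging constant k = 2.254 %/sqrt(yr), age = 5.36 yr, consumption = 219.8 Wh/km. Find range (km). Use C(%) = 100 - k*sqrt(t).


Step 1: capacity retention = 100 - 2.254 * sqrt(5.36) = 100 - 2.254 * 2.3152 = 94.782%
Step 2: C_now = 79.99 * 94.782/100 = 75.816 Ah
Step 3: E_pack = V * C_now = 335.2 * 75.816 = 25414 Wh
Step 4: range = E_pack / consumption = 25414 / 219.8 = 115.6 km

115.6 km


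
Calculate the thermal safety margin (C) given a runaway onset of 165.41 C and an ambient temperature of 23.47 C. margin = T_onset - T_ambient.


margin = T_onset - T_ambient = 165.41 - 23.47 = 141.94 C

141.94 C


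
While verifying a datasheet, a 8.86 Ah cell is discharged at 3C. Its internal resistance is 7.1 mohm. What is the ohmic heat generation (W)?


Convert: R = 7.1 mohm = 0.0071 ohm
Step 1: I = C_rate * capacity = 3 * 8.86 = 26.58 A
Step 2: Q = I^2 * R = 26.58^2 * 0.0071 = 706.5 * 0.0071 = 5.016 W

5.016 W


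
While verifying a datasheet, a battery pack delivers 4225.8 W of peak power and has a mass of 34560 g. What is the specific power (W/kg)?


Convert: m = 34560 g = 34.56 kg
SP = P / m = 4225.8 / 34.56 = 122.3 W/kg

122.3 W/kg


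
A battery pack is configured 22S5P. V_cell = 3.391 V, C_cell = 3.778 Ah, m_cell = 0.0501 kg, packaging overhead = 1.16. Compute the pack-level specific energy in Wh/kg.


Step 1: V_pack = 22 * 3.391 = 74.602 V
Step 2: C_pack = 5 * 3.778 = 18.89 Ah
Step 3: E_pack = V_pack * C_pack = 74.602 * 18.89 = 1409.2 Wh
Step 4: m_pack = 22 * 5 * 0.0501 * 1.16 = 6.3928 kg
Step 5: ED = E_pack / m_pack = 1409.2 / 6.3928 = 220.4 Wh/kg

220.4 Wh/kg


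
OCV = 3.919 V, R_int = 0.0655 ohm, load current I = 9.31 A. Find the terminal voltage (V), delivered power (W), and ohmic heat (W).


Step 1: V_terminal = OCV - I*R = 3.919 - 9.31 * 0.0655 = 3.3092 V
Step 2: P_out = V_terminal * I = 3.3092 * 9.31 = 30.81 W
Step 3: Q = I^2 * R = 9.31^2 * 0.0655 = 5.677 W

V=3.3092 V, P=30.81 W, Q=5.677 W


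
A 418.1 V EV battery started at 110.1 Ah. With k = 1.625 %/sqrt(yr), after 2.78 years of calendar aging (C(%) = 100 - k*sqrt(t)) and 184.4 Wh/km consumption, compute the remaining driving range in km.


Step 1: capacity retention = 100 - 1.625 * sqrt(2.78) = 100 - 1.625 * 1.6673 = 97.291%
Step 2: C_now = 110.1 * 97.291/100 = 107.12 Ah
Step 3: E_pack = V * C_now = 418.1 * 107.12 = 44787 Wh
Step 4: range = E_pack / consumption = 44787 / 184.4 = 242.9 km

242.9 km


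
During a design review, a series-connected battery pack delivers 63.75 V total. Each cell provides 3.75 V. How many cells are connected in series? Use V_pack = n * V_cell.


n = V_pack / V_cell = 63.75 / 3.75 = 17

17


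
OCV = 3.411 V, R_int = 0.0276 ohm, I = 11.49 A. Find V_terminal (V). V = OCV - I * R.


V = OCV - I*R = 3.411 - 11.49 * 0.0276 = 3.094 V

3.094 V


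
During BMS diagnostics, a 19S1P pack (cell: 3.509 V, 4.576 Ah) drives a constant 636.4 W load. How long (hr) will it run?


Step 1: E_pack = Ns * V_cell * Np * C_cell = 19 * 3.509 * 1 * 4.576 = 305.09 Wh
Step 2: t = E_pack / P = 305.09 / 636.4 = 0.4794 hr

0.4794 hr


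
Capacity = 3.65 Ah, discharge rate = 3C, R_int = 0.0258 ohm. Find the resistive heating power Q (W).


Step 1: I = C_rate * capacity = 3 * 3.65 = 10.95 A
Step 2: Q = I^2 * R = 10.95^2 * 0.0258 = 119.9 * 0.0258 = 3.093 W

3.093 W


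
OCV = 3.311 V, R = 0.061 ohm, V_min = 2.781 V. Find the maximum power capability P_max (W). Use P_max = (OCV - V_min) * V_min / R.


P_max = (OCV - V_min) * V_min / R = (3.311 - 2.781) * 2.781 / 0.061 = 0.53 * 2.781 / 0.061 = 24.16 W

24.16 W


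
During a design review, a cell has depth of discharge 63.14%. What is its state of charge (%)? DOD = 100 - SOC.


SOC = 100 - DOD = 100 - 63.14 = 36.86%

36.86%


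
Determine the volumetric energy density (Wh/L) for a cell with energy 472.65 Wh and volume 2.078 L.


Volumetric ED = 472.65 Wh / 2.078 L = 227.5 Wh/L

227.5 Wh/L


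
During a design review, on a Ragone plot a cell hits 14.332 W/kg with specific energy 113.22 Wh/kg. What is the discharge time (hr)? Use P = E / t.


t = E / P = 113.22 / 14.332 = 7.900 hr

7.900 hr


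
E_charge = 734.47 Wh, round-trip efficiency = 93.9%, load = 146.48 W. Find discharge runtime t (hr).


Step 1: E_discharge = eta/100 * E_charge = 93.9/100 * 734.47 = 689.67 Wh
Step 2: t = E_discharge / P = 689.67 / 146.48 = 4.708 hr

4.708 hr


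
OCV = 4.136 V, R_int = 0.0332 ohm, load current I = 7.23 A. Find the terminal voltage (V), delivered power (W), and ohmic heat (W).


Step 1: V_terminal = OCV - I*R = 4.136 - 7.23 * 0.0332 = 3.896 V
Step 2: P_out = V_terminal * I = 3.896 * 7.23 = 28.17 W
Step 3: Q = I^2 * R = 7.23^2 * 0.0332 = 1.735 W

V=3.896 V, P=28.17 W, Q=1.735 W


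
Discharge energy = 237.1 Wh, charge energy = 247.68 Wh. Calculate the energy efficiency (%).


eta_e = E_dis / E_chg * 100 = 237.1 / 247.68 * 100 = 95.73%

95.73%


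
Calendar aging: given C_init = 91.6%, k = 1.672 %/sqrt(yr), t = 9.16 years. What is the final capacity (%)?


Step 1: sqrt(9.16 yr) = 3.0265
Step 2: drop = 1.672 * 3.0265 = 5.0603
Step 3: C_final = 91.6 - 5.0603 = 86.54%

86.54%


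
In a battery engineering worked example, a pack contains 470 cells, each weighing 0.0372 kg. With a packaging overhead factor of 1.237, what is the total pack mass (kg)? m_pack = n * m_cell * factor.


m_pack = n * m_cell * overhead = 470 * 0.0372 * 1.237 = 21.63 kg

21.63 kg


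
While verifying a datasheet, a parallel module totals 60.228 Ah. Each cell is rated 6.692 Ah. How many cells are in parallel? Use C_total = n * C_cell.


n = C_total / C_cell = 60.228 / 6.692 = 9

9


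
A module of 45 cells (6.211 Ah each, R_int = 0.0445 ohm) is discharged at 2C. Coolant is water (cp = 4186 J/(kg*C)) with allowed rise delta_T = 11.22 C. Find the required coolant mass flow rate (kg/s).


Step 1: I = 2 * 6.211 = 12.422 A
Step 2: Q_cell = I^2 * R = 12.422^2 * 0.0445 = 6.8666 W
Step 3: Q_total = 45 * 6.8666 = 309 W
Step 4: m_dot = Q_total / (cp * dT) = 309 / (4186 * 11.22) = 0.006579 kg/s

0.006579 kg/s


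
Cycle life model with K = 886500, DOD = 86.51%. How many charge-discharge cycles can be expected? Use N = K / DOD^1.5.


Step 1: DOD^1.5 = 86.51^1.5 = 804.64
Step 2: N = 886500 / 804.64 = 1102 cycles

1102 cycles


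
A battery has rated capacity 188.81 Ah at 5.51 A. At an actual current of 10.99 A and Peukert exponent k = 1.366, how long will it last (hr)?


t_rated = C / I_rated = 188.81 / 5.51 = 34.267 hr
(I_rated/I)^k = (0.50136)^1.366 = 0.38941
t = t_rated * (I_rated/I)^k = 34.267 * 0.38941 = 13.34 hr

13.34 hr


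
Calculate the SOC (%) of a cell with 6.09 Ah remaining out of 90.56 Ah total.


SOC% = 6.09 / 90.56 * 100 = 6.725%

6.725%


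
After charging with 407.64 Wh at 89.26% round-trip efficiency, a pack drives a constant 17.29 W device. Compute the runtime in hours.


Step 1: E_discharge = eta/100 * E_charge = 89.26/100 * 407.64 = 363.86 Wh
Step 2: t = E_discharge / P = 363.86 / 17.29 = 21.04 hr

21.04 hr


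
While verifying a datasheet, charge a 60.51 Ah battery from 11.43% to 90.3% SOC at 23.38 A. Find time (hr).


Step 1: dSOC = 90.3% - 11.43% = 78.87%
Step 2: delta_Ah = 60.51 * 78.87 / 100 = 47.724 Ah
Step 3: t = 47.724 / 23.38 = 2.041 hr

2.041 hr


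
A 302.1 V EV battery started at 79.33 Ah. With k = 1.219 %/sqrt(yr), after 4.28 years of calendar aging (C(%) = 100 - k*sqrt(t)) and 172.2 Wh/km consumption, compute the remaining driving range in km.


Step 1: capacity retention = 100 - 1.219 * sqrt(4.28) = 100 - 1.219 * 2.0688 = 97.478%
Step 2: C_now = 79.33 * 97.478/100 = 77.329 Ah
Step 3: E_pack = V * C_now = 302.1 * 77.329 = 23361 Wh
Step 4: range = E_pack / consumption = 23361 / 172.2 = 135.7 km

135.7 km


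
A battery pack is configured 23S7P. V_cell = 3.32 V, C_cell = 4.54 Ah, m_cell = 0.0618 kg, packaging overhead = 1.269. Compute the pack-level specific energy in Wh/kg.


Step 1: V_pack = 23 * 3.32 = 76.36 V
Step 2: C_pack = 7 * 4.54 = 31.78 Ah
Step 3: E_pack = V_pack * C_pack = 76.36 * 31.78 = 2426.7 Wh
Step 4: m_pack = 23 * 7 * 0.0618 * 1.269 = 12.626 kg
Step 5: ED = E_pack / m_pack = 2426.7 / 12.626 = 192.2 Wh/kg

192.2 Wh/kg


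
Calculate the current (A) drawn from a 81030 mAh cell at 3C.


Convert: capacity = 81030 mAh = 81.03 Ah
I = C_rate * capacity = 3 * 81.03 = 243.09 A

243.09 A


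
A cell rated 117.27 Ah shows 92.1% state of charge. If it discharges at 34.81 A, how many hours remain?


Step 1: remaining = SOC/100 * C_total = 92.1/100 * 117.27 = 108.01 Ah
Step 2: t = remaining / I = 108.01 / 34.81 = 3.103 hr

3.103 hr


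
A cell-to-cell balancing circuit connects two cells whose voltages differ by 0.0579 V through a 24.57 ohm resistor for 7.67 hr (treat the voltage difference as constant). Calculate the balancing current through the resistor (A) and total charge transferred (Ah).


First, Ohm's law: I_bal = 0.0579 V / 24.57 ohm = 0.0023565 A
Then Q = I * t = 0.0023565 A * 7.67 hr = 0.01807 Ah

I=0.0023565 A, Q=0.01807 Ah


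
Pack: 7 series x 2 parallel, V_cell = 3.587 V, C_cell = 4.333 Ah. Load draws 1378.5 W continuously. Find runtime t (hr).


Step 1: E_pack = Ns * V_cell * Np * C_cell = 7 * 3.587 * 2 * 4.333 = 217.59 Wh
Step 2: t = E_pack / P = 217.59 / 1378.5 = 0.1578 hr

0.1578 hr


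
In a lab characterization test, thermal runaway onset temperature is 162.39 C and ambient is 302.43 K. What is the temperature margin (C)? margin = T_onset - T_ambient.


Convert: T_ambient = 302.43 K = 29.28 C
margin = 162.39 - 29.28 = 133.11 C

133.11 C


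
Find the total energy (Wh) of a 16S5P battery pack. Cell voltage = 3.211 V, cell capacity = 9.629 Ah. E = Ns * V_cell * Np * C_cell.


V_pack = 16 * 3.211 = 51.376 V
C_pack = 5 * 9.629 = 48.145 Ah
E = V_pack * C_pack = 51.376 * 48.145 = 2473 Wh

2473 Wh


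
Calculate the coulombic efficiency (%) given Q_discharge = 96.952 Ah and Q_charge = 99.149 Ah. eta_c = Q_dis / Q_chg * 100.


Coulombic efficiency = 96.952/99.149 * 100% = 97.78%

97.78%


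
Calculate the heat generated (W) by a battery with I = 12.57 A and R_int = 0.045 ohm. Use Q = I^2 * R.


Q = I^2 * R = 12.57^2 * 0.045 = 7.110 W

7.110 W


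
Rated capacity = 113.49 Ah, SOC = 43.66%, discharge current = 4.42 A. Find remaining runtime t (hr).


Step 1: remaining = SOC/100 * C_total = 43.66/100 * 113.49 = 49.55 Ah
Step 2: t = remaining / I = 49.55 / 4.42 = 11.21 hr

11.21 hr


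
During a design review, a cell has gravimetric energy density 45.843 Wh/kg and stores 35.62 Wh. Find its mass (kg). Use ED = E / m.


m = E / ED = 35.62 / 45.843 = 0.7770 kg

0.7770 kg


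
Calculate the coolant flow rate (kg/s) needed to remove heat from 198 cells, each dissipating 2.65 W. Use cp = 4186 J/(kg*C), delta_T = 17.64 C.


Step 1: Total heat Q = 198 * 2.65 W = 524.7 W
Step 2: denom = cp * dT = 4186 * 17.64 = 73841
Step 3: m_dot = 524.7 / 73841 = 0.007106 kg/s

0.007106 kg/s


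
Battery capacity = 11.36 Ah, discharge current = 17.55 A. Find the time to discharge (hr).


t = capacity / current = 11.36 / 17.55 = 0.6473 hr

0.6473 hr


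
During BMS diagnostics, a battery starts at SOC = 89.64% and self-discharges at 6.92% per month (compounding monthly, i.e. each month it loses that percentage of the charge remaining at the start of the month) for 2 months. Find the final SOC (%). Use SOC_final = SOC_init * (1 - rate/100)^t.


Monthly retention factor = 1 - 6.92/100 = 0.9308
Over 2 months: factor^2 = 0.86639
SOC_final = 89.64 * 0.86639 = 77.66%

77.66%


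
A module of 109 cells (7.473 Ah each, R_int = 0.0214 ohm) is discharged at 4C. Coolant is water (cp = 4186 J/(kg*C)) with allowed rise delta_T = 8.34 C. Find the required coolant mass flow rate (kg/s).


Step 1: I = 4 * 7.473 = 29.892 A
Step 2: Q_cell = I^2 * R = 29.892^2 * 0.0214 = 19.122 W
Step 3: Q_total = 109 * 19.122 = 2084.3 W
Step 4: m_dot = Q_total / (cp * dT) = 2084.3 / (4186 * 8.34) = 0.05970 kg/s

0.05970 kg/s


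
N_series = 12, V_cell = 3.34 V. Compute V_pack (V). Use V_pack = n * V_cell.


V_pack = n * V_cell = 12 * 3.34 = 40.08 V

40.08 V


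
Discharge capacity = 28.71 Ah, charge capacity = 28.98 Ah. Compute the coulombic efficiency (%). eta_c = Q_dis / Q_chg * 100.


eta_c = Q_dis / Q_chg * 100 = 28.71 / 28.98 * 100 = 99.07%

99.07%


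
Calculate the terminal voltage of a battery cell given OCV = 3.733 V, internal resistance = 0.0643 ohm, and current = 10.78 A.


IR drop = 10.78 * 0.0643 = 0.69315 V
V = 3.733 - 0.69315 = 3.040 V

3.040 V


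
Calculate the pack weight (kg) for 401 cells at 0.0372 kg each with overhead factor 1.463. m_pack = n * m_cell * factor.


m_pack = n * m_cell * overhead = 401 * 0.0372 * 1.463 = 21.82 kg

21.82 kg


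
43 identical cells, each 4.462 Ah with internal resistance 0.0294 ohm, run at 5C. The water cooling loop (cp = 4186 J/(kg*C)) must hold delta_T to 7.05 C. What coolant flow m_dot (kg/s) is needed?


Step 1: I = 5 * 4.462 = 22.31 A
Step 2: Q_cell = I^2 * R = 22.31^2 * 0.0294 = 14.633 W
Step 3: Q_total = 43 * 14.633 = 629.22 W
Step 4: m_dot = Q_total / (cp * dT) = 629.22 / (4186 * 7.05) = 0.02132 kg/s

0.02132 kg/s


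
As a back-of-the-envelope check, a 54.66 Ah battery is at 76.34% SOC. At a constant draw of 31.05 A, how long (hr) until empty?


Step 1: remaining = SOC/100 * C_total = 76.34/100 * 54.66 = 41.727 Ah
Step 2: t = remaining / I = 41.727 / 31.05 = 1.344 hr

1.344 hr


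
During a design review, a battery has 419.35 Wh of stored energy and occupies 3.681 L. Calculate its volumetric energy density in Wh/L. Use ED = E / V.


ED = E / V = 419.35 / 3.681 = 113.9 Wh/L

113.9 Wh/L


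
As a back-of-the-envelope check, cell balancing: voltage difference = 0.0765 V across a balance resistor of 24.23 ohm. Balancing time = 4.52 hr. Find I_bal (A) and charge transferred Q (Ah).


First, Ohm's law: I_bal = 0.0765 V / 24.23 ohm = 0.0031572 A
Then Q = I * t = 0.0031572 A * 4.52 hr = 0.01427 Ah

I=0.0031572 A, Q=0.01427 Ah
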